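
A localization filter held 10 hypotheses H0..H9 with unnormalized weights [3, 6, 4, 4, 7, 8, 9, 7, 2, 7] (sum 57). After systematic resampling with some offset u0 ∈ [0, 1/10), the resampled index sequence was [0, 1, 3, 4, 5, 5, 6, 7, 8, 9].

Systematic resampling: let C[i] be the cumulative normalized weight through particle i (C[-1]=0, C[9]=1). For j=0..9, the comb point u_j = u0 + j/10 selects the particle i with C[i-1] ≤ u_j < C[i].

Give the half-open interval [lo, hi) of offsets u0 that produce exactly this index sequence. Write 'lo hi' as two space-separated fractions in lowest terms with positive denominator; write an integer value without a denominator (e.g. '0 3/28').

C = [1/19, 3/19, 13/57, 17/57, 8/19, 32/57, 41/57, 16/19, 50/57, 1]
j=0 picked index 0: u0 ∈ [0, 1/19)
j=1 picked index 1: u0 ∈ [-9/190, 11/190)
j=2 picked index 3: u0 ∈ [8/285, 28/285)
j=3 picked index 4: u0 ∈ [-1/570, 23/190)
j=4 picked index 5: u0 ∈ [2/95, 46/285)
j=5 picked index 5: u0 ∈ [-3/38, 7/114)
j=6 picked index 6: u0 ∈ [-11/285, 34/285)
j=7 picked index 7: u0 ∈ [11/570, 27/190)
j=8 picked index 8: u0 ∈ [4/95, 22/285)
j=9 picked index 9: u0 ∈ [-13/570, 1/10)
intersection: [4/95, 1/19)

4/95 1/19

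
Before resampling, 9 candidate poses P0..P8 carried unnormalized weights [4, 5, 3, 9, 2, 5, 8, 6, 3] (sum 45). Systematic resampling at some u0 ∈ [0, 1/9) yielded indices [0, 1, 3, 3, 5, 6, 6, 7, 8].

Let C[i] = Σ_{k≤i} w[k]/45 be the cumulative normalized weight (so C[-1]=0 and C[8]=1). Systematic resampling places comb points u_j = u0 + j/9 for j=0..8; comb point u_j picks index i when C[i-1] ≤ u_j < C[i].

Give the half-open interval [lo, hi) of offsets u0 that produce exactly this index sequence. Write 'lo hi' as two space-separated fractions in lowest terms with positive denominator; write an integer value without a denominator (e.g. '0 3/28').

1/15 4/45

C = [4/45, 1/5, 4/15, 7/15, 23/45, 28/45, 4/5, 14/15, 1]
j=0 picked index 0: u0 ∈ [0, 4/45)
j=1 picked index 1: u0 ∈ [-1/45, 4/45)
j=2 picked index 3: u0 ∈ [2/45, 11/45)
j=3 picked index 3: u0 ∈ [-1/15, 2/15)
j=4 picked index 5: u0 ∈ [1/15, 8/45)
j=5 picked index 6: u0 ∈ [1/15, 11/45)
j=6 picked index 6: u0 ∈ [-2/45, 2/15)
j=7 picked index 7: u0 ∈ [1/45, 7/45)
j=8 picked index 8: u0 ∈ [2/45, 1/9)
intersection: [1/15, 4/45)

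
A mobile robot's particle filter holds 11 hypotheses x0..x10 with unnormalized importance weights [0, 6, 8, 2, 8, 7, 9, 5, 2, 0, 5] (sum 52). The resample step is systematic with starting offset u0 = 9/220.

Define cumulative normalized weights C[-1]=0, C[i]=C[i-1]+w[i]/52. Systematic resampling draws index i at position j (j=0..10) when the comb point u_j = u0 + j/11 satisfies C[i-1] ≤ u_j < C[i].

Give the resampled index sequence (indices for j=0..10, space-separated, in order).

C = [0, 3/26, 7/26, 4/13, 6/13, 31/52, 10/13, 45/52, 47/52, 47/52, 1]
j=0: u_0=9/220 ∈ [0, 3/26) → index 1
j=1: u_1=29/220 ∈ [3/26, 7/26) → index 2
j=2: u_2=49/220 ∈ [3/26, 7/26) → index 2
j=3: u_3=69/220 ∈ [4/13, 6/13) → index 4
j=4: u_4=89/220 ∈ [4/13, 6/13) → index 4
j=5: u_5=109/220 ∈ [6/13, 31/52) → index 5
j=6: u_6=129/220 ∈ [6/13, 31/52) → index 5
j=7: u_7=149/220 ∈ [31/52, 10/13) → index 6
j=8: u_8=169/220 ∈ [31/52, 10/13) → index 6
j=9: u_9=189/220 ∈ [10/13, 45/52) → index 7
j=10: u_10=19/20 ∈ [47/52, 1) → index 10

1 2 2 4 4 5 5 6 6 7 10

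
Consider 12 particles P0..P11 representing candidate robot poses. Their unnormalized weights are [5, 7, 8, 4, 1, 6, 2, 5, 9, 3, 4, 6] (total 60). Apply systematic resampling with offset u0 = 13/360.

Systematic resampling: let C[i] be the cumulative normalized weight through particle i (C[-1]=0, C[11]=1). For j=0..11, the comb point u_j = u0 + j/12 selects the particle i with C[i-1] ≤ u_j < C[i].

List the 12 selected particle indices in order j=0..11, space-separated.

0 1 2 2 3 5 6 7 8 9 10 11

C = [1/12, 1/5, 1/3, 2/5, 5/12, 31/60, 11/20, 19/30, 47/60, 5/6, 9/10, 1]
j=0: u_0=13/360 ∈ [0, 1/12) → index 0
j=1: u_1=43/360 ∈ [1/12, 1/5) → index 1
j=2: u_2=73/360 ∈ [1/5, 1/3) → index 2
j=3: u_3=103/360 ∈ [1/5, 1/3) → index 2
j=4: u_4=133/360 ∈ [1/3, 2/5) → index 3
j=5: u_5=163/360 ∈ [5/12, 31/60) → index 5
j=6: u_6=193/360 ∈ [31/60, 11/20) → index 6
j=7: u_7=223/360 ∈ [11/20, 19/30) → index 7
j=8: u_8=253/360 ∈ [19/30, 47/60) → index 8
j=9: u_9=283/360 ∈ [47/60, 5/6) → index 9
j=10: u_10=313/360 ∈ [5/6, 9/10) → index 10
j=11: u_11=343/360 ∈ [9/10, 1) → index 11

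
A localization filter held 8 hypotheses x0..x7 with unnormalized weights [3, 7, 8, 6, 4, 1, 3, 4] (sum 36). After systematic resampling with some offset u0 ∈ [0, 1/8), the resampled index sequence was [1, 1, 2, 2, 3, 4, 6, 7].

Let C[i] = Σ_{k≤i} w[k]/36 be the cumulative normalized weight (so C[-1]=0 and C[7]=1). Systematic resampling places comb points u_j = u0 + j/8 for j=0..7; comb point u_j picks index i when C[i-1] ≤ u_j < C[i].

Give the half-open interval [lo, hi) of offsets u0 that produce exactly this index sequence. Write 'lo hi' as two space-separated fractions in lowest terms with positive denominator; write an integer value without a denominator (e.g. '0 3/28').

1/12 1/8

C = [1/12, 5/18, 1/2, 2/3, 7/9, 29/36, 8/9, 1]
j=0 picked index 1: u0 ∈ [1/12, 5/18)
j=1 picked index 1: u0 ∈ [-1/24, 11/72)
j=2 picked index 2: u0 ∈ [1/36, 1/4)
j=3 picked index 2: u0 ∈ [-7/72, 1/8)
j=4 picked index 3: u0 ∈ [0, 1/6)
j=5 picked index 4: u0 ∈ [1/24, 11/72)
j=6 picked index 6: u0 ∈ [1/18, 5/36)
j=7 picked index 7: u0 ∈ [1/72, 1/8)
intersection: [1/12, 1/8)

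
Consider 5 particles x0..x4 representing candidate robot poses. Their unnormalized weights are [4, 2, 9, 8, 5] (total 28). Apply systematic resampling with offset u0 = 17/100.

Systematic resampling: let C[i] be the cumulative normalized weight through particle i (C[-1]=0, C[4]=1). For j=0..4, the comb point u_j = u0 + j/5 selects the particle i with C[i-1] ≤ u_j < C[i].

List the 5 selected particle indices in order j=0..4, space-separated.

1 2 3 3 4

C = [1/7, 3/14, 15/28, 23/28, 1]
j=0: u_0=17/100 ∈ [1/7, 3/14) → index 1
j=1: u_1=37/100 ∈ [3/14, 15/28) → index 2
j=2: u_2=57/100 ∈ [15/28, 23/28) → index 3
j=3: u_3=77/100 ∈ [15/28, 23/28) → index 3
j=4: u_4=97/100 ∈ [23/28, 1) → index 4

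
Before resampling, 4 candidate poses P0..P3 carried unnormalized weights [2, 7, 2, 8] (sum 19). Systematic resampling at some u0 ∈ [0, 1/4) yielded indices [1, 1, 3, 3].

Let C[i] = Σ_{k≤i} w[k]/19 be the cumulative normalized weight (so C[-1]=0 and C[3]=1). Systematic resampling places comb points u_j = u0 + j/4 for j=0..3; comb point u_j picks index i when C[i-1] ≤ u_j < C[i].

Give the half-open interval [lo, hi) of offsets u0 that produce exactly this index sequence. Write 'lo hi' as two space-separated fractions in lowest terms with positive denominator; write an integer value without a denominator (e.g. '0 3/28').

2/19 17/76

C = [2/19, 9/19, 11/19, 1]
j=0 picked index 1: u0 ∈ [2/19, 9/19)
j=1 picked index 1: u0 ∈ [-11/76, 17/76)
j=2 picked index 3: u0 ∈ [3/38, 1/2)
j=3 picked index 3: u0 ∈ [-13/76, 1/4)
intersection: [2/19, 17/76)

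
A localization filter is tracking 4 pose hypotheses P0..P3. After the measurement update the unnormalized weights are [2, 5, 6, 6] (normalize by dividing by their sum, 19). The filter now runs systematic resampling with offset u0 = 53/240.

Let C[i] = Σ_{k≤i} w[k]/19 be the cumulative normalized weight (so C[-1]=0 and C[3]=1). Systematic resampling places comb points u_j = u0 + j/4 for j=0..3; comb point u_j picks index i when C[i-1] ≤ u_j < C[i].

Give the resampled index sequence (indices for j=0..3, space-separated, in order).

C = [2/19, 7/19, 13/19, 1]
j=0: u_0=53/240 ∈ [2/19, 7/19) → index 1
j=1: u_1=113/240 ∈ [7/19, 13/19) → index 2
j=2: u_2=173/240 ∈ [13/19, 1) → index 3
j=3: u_3=233/240 ∈ [13/19, 1) → index 3

1 2 3 3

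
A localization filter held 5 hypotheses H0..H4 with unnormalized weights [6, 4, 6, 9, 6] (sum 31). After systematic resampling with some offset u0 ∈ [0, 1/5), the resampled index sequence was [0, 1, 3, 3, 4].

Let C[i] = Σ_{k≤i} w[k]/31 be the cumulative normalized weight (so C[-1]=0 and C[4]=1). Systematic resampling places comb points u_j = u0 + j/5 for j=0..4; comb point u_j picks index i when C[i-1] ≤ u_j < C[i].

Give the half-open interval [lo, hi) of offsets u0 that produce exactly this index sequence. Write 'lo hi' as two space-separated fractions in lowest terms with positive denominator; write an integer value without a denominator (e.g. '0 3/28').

C = [6/31, 10/31, 16/31, 25/31, 1]
j=0 picked index 0: u0 ∈ [0, 6/31)
j=1 picked index 1: u0 ∈ [-1/155, 19/155)
j=2 picked index 3: u0 ∈ [18/155, 63/155)
j=3 picked index 3: u0 ∈ [-13/155, 32/155)
j=4 picked index 4: u0 ∈ [1/155, 1/5)
intersection: [18/155, 19/155)

18/155 19/155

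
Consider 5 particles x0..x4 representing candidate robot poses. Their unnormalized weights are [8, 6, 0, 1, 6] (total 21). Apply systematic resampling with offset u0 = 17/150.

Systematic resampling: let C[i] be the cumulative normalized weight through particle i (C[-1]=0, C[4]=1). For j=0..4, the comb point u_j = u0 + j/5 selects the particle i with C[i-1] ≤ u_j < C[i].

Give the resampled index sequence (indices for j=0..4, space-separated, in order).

C = [8/21, 2/3, 2/3, 5/7, 1]
j=0: u_0=17/150 ∈ [0, 8/21) → index 0
j=1: u_1=47/150 ∈ [0, 8/21) → index 0
j=2: u_2=77/150 ∈ [8/21, 2/3) → index 1
j=3: u_3=107/150 ∈ [2/3, 5/7) → index 3
j=4: u_4=137/150 ∈ [5/7, 1) → index 4

0 0 1 3 4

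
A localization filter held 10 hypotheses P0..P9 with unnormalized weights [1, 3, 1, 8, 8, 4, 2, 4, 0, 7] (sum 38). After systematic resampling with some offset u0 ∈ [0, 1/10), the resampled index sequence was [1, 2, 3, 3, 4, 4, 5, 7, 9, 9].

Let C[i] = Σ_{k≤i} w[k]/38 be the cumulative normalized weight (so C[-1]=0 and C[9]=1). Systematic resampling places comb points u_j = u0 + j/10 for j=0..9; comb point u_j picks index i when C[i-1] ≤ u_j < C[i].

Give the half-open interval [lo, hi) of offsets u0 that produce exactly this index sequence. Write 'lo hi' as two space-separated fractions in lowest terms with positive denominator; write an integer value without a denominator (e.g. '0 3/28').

1/38 3/95

C = [1/38, 2/19, 5/38, 13/38, 21/38, 25/38, 27/38, 31/38, 31/38, 1]
j=0 picked index 1: u0 ∈ [1/38, 2/19)
j=1 picked index 2: u0 ∈ [1/190, 3/95)
j=2 picked index 3: u0 ∈ [-13/190, 27/190)
j=3 picked index 3: u0 ∈ [-16/95, 4/95)
j=4 picked index 4: u0 ∈ [-11/190, 29/190)
j=5 picked index 4: u0 ∈ [-3/19, 1/19)
j=6 picked index 5: u0 ∈ [-9/190, 11/190)
j=7 picked index 7: u0 ∈ [1/95, 11/95)
j=8 picked index 9: u0 ∈ [3/190, 1/5)
j=9 picked index 9: u0 ∈ [-8/95, 1/10)
intersection: [1/38, 3/95)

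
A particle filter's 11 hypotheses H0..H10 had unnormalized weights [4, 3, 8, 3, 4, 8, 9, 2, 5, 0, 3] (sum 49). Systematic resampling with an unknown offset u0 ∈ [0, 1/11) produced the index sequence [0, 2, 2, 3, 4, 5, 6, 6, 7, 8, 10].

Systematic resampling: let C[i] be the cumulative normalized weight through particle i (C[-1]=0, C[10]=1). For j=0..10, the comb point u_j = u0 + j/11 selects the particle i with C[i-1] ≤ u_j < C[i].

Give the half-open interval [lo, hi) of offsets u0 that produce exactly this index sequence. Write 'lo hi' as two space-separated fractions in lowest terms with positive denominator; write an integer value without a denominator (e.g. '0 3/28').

37/539 4/49

C = [4/49, 1/7, 15/49, 18/49, 22/49, 30/49, 39/49, 41/49, 46/49, 46/49, 1]
j=0 picked index 0: u0 ∈ [0, 4/49)
j=1 picked index 2: u0 ∈ [4/77, 116/539)
j=2 picked index 2: u0 ∈ [-3/77, 67/539)
j=3 picked index 3: u0 ∈ [18/539, 51/539)
j=4 picked index 4: u0 ∈ [2/539, 46/539)
j=5 picked index 5: u0 ∈ [-3/539, 85/539)
j=6 picked index 6: u0 ∈ [36/539, 135/539)
j=7 picked index 6: u0 ∈ [-13/539, 86/539)
j=8 picked index 7: u0 ∈ [37/539, 59/539)
j=9 picked index 8: u0 ∈ [10/539, 65/539)
j=10 picked index 10: u0 ∈ [16/539, 1/11)
intersection: [37/539, 4/49)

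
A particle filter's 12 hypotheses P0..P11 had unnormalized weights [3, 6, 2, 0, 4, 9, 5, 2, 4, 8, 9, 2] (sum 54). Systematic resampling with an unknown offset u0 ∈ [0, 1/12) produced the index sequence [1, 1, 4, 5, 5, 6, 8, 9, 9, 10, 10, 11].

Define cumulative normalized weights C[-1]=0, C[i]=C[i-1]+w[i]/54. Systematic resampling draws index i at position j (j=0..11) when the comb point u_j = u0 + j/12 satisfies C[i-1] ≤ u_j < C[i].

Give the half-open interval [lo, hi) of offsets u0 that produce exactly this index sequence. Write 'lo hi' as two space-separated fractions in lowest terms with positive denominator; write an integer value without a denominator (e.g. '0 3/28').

C = [1/18, 1/6, 11/54, 11/54, 5/18, 4/9, 29/54, 31/54, 35/54, 43/54, 26/27, 1]
j=0 picked index 1: u0 ∈ [1/18, 1/6)
j=1 picked index 1: u0 ∈ [-1/36, 1/12)
j=2 picked index 4: u0 ∈ [1/27, 1/9)
j=3 picked index 5: u0 ∈ [1/36, 7/36)
j=4 picked index 5: u0 ∈ [-1/18, 1/9)
j=5 picked index 6: u0 ∈ [1/36, 13/108)
j=6 picked index 8: u0 ∈ [2/27, 4/27)
j=7 picked index 9: u0 ∈ [7/108, 23/108)
j=8 picked index 9: u0 ∈ [-1/54, 7/54)
j=9 picked index 10: u0 ∈ [5/108, 23/108)
j=10 picked index 10: u0 ∈ [-1/27, 7/54)
j=11 picked index 11: u0 ∈ [5/108, 1/12)
intersection: [2/27, 1/12)

2/27 1/12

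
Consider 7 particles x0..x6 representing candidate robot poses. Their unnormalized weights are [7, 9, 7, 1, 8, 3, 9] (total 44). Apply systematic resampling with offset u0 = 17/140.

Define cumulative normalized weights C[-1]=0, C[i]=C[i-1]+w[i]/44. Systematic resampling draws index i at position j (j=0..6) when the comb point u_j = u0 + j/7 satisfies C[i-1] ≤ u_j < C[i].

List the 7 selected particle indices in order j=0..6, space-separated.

C = [7/44, 4/11, 23/44, 6/11, 8/11, 35/44, 1]
j=0: u_0=17/140 ∈ [0, 7/44) → index 0
j=1: u_1=37/140 ∈ [7/44, 4/11) → index 1
j=2: u_2=57/140 ∈ [4/11, 23/44) → index 2
j=3: u_3=11/20 ∈ [6/11, 8/11) → index 4
j=4: u_4=97/140 ∈ [6/11, 8/11) → index 4
j=5: u_5=117/140 ∈ [35/44, 1) → index 6
j=6: u_6=137/140 ∈ [35/44, 1) → index 6

0 1 2 4 4 6 6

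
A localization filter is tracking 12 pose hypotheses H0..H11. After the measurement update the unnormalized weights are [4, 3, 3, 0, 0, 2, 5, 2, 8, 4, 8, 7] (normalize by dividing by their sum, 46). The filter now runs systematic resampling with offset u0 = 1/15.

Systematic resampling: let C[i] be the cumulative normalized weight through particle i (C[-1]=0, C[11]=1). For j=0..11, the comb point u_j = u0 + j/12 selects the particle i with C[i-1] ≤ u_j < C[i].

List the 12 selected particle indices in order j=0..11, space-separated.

C = [2/23, 7/46, 5/23, 5/23, 5/23, 6/23, 17/46, 19/46, 27/46, 31/46, 39/46, 1]
j=0: u_0=1/15 ∈ [0, 2/23) → index 0
j=1: u_1=3/20 ∈ [2/23, 7/46) → index 1
j=2: u_2=7/30 ∈ [5/23, 6/23) → index 5
j=3: u_3=19/60 ∈ [6/23, 17/46) → index 6
j=4: u_4=2/5 ∈ [17/46, 19/46) → index 7
j=5: u_5=29/60 ∈ [19/46, 27/46) → index 8
j=6: u_6=17/30 ∈ [19/46, 27/46) → index 8
j=7: u_7=13/20 ∈ [27/46, 31/46) → index 9
j=8: u_8=11/15 ∈ [31/46, 39/46) → index 10
j=9: u_9=49/60 ∈ [31/46, 39/46) → index 10
j=10: u_10=9/10 ∈ [39/46, 1) → index 11
j=11: u_11=59/60 ∈ [39/46, 1) → index 11

0 1 5 6 7 8 8 9 10 10 11 11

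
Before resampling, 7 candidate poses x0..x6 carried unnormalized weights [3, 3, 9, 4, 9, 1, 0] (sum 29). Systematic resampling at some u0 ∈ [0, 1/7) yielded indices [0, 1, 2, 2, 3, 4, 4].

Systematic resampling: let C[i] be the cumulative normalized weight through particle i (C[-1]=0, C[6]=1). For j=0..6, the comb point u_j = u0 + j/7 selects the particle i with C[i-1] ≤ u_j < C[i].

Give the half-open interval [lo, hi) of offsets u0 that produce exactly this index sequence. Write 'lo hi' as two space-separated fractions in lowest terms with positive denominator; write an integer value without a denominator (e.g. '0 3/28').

0 13/203

C = [3/29, 6/29, 15/29, 19/29, 28/29, 1, 1]
j=0 picked index 0: u0 ∈ [0, 3/29)
j=1 picked index 1: u0 ∈ [-8/203, 13/203)
j=2 picked index 2: u0 ∈ [-16/203, 47/203)
j=3 picked index 2: u0 ∈ [-45/203, 18/203)
j=4 picked index 3: u0 ∈ [-11/203, 17/203)
j=5 picked index 4: u0 ∈ [-12/203, 51/203)
j=6 picked index 4: u0 ∈ [-41/203, 22/203)
intersection: [0, 13/203)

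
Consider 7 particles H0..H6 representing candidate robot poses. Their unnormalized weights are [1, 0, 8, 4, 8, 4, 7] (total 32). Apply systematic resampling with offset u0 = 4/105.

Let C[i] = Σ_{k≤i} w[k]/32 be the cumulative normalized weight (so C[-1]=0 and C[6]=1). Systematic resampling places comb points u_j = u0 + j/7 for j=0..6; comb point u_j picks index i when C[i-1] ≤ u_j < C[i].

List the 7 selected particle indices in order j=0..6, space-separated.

2 2 3 4 4 5 6

C = [1/32, 1/32, 9/32, 13/32, 21/32, 25/32, 1]
j=0: u_0=4/105 ∈ [1/32, 9/32) → index 2
j=1: u_1=19/105 ∈ [1/32, 9/32) → index 2
j=2: u_2=34/105 ∈ [9/32, 13/32) → index 3
j=3: u_3=7/15 ∈ [13/32, 21/32) → index 4
j=4: u_4=64/105 ∈ [13/32, 21/32) → index 4
j=5: u_5=79/105 ∈ [21/32, 25/32) → index 5
j=6: u_6=94/105 ∈ [25/32, 1) → index 6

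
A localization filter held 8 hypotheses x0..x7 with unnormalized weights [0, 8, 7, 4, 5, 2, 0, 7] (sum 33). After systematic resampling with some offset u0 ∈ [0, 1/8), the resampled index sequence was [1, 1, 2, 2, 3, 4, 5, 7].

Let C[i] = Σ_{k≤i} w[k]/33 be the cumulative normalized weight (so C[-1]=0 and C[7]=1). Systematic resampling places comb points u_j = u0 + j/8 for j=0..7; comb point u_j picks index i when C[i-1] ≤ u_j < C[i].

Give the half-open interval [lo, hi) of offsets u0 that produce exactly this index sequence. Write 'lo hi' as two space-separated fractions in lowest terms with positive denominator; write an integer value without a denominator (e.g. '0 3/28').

0 5/132

C = [0, 8/33, 5/11, 19/33, 8/11, 26/33, 26/33, 1]
j=0 picked index 1: u0 ∈ [0, 8/33)
j=1 picked index 1: u0 ∈ [-1/8, 31/264)
j=2 picked index 2: u0 ∈ [-1/132, 9/44)
j=3 picked index 2: u0 ∈ [-35/264, 7/88)
j=4 picked index 3: u0 ∈ [-1/22, 5/66)
j=5 picked index 4: u0 ∈ [-13/264, 9/88)
j=6 picked index 5: u0 ∈ [-1/44, 5/132)
j=7 picked index 7: u0 ∈ [-23/264, 1/8)
intersection: [0, 5/132)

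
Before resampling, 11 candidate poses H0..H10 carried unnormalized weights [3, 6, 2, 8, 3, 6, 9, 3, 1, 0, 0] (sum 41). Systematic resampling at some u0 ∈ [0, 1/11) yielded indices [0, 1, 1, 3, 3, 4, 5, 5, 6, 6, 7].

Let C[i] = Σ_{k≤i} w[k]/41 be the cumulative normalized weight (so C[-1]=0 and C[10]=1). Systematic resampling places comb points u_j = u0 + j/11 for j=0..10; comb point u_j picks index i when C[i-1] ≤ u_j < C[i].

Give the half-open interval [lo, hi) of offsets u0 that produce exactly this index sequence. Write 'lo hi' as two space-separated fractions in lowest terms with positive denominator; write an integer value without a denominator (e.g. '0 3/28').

4/451 17/451

C = [3/41, 9/41, 11/41, 19/41, 22/41, 28/41, 37/41, 40/41, 1, 1, 1]
j=0 picked index 0: u0 ∈ [0, 3/41)
j=1 picked index 1: u0 ∈ [-8/451, 58/451)
j=2 picked index 1: u0 ∈ [-49/451, 17/451)
j=3 picked index 3: u0 ∈ [-2/451, 86/451)
j=4 picked index 3: u0 ∈ [-43/451, 45/451)
j=5 picked index 4: u0 ∈ [4/451, 37/451)
j=6 picked index 5: u0 ∈ [-4/451, 62/451)
j=7 picked index 5: u0 ∈ [-45/451, 21/451)
j=8 picked index 6: u0 ∈ [-20/451, 79/451)
j=9 picked index 6: u0 ∈ [-61/451, 38/451)
j=10 picked index 7: u0 ∈ [-3/451, 30/451)
intersection: [4/451, 17/451)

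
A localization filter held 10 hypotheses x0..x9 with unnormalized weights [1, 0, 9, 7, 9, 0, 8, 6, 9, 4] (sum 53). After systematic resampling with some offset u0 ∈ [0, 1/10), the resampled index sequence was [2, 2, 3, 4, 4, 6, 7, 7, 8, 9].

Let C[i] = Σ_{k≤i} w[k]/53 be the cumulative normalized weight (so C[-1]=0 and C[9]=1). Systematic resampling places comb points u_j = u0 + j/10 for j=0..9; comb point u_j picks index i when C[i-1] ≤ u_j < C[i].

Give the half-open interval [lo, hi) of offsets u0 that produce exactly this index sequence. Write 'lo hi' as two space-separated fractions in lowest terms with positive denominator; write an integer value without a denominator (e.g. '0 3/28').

C = [1/53, 1/53, 10/53, 17/53, 26/53, 26/53, 34/53, 40/53, 49/53, 1]
j=0 picked index 2: u0 ∈ [1/53, 10/53)
j=1 picked index 2: u0 ∈ [-43/530, 47/530)
j=2 picked index 3: u0 ∈ [-3/265, 32/265)
j=3 picked index 4: u0 ∈ [11/530, 101/530)
j=4 picked index 4: u0 ∈ [-21/265, 24/265)
j=5 picked index 6: u0 ∈ [-1/106, 15/106)
j=6 picked index 7: u0 ∈ [11/265, 41/265)
j=7 picked index 7: u0 ∈ [-31/530, 29/530)
j=8 picked index 8: u0 ∈ [-12/265, 33/265)
j=9 picked index 9: u0 ∈ [13/530, 1/10)
intersection: [11/265, 29/530)

11/265 29/530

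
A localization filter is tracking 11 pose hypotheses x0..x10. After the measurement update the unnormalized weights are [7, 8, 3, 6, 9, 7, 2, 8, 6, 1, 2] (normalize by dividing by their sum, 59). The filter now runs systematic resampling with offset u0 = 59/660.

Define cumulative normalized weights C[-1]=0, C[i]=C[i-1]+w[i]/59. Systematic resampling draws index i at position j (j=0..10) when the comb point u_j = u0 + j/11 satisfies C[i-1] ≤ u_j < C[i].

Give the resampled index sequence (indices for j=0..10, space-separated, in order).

C = [7/59, 15/59, 18/59, 24/59, 33/59, 40/59, 42/59, 50/59, 56/59, 57/59, 1]
j=0: u_0=59/660 ∈ [0, 7/59) → index 0
j=1: u_1=119/660 ∈ [7/59, 15/59) → index 1
j=2: u_2=179/660 ∈ [15/59, 18/59) → index 2
j=3: u_3=239/660 ∈ [18/59, 24/59) → index 3
j=4: u_4=299/660 ∈ [24/59, 33/59) → index 4
j=5: u_5=359/660 ∈ [24/59, 33/59) → index 4
j=6: u_6=419/660 ∈ [33/59, 40/59) → index 5
j=7: u_7=479/660 ∈ [42/59, 50/59) → index 7
j=8: u_8=49/60 ∈ [42/59, 50/59) → index 7
j=9: u_9=599/660 ∈ [50/59, 56/59) → index 8
j=10: u_10=659/660 ∈ [57/59, 1) → index 10

0 1 2 3 4 4 5 7 7 8 10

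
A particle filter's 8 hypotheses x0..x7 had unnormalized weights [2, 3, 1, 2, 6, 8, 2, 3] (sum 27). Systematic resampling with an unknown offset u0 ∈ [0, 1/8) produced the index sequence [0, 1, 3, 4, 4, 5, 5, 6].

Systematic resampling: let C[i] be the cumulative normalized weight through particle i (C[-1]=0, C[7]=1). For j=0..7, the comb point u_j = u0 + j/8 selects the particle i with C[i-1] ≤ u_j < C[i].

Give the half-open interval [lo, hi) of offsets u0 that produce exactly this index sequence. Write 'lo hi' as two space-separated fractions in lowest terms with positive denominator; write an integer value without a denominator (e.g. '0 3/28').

C = [2/27, 5/27, 2/9, 8/27, 14/27, 22/27, 8/9, 1]
j=0 picked index 0: u0 ∈ [0, 2/27)
j=1 picked index 1: u0 ∈ [-11/216, 13/216)
j=2 picked index 3: u0 ∈ [-1/36, 5/108)
j=3 picked index 4: u0 ∈ [-17/216, 31/216)
j=4 picked index 4: u0 ∈ [-11/54, 1/54)
j=5 picked index 5: u0 ∈ [-23/216, 41/216)
j=6 picked index 5: u0 ∈ [-25/108, 7/108)
j=7 picked index 6: u0 ∈ [-13/216, 1/72)
intersection: [0, 1/72)

0 1/72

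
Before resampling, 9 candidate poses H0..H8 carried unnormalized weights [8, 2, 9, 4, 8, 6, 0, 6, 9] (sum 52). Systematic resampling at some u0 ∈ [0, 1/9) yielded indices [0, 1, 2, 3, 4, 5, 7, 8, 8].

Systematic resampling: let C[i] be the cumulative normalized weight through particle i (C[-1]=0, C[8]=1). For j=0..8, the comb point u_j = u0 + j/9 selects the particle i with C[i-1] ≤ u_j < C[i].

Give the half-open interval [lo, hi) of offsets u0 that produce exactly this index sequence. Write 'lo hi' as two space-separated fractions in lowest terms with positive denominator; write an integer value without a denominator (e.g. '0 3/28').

23/468 19/234

C = [2/13, 5/26, 19/52, 23/52, 31/52, 37/52, 37/52, 43/52, 1]
j=0 picked index 0: u0 ∈ [0, 2/13)
j=1 picked index 1: u0 ∈ [5/117, 19/234)
j=2 picked index 2: u0 ∈ [-7/234, 67/468)
j=3 picked index 3: u0 ∈ [5/156, 17/156)
j=4 picked index 4: u0 ∈ [-1/468, 71/468)
j=5 picked index 5: u0 ∈ [19/468, 73/468)
j=6 picked index 7: u0 ∈ [7/156, 25/156)
j=7 picked index 8: u0 ∈ [23/468, 2/9)
j=8 picked index 8: u0 ∈ [-29/468, 1/9)
intersection: [23/468, 19/234)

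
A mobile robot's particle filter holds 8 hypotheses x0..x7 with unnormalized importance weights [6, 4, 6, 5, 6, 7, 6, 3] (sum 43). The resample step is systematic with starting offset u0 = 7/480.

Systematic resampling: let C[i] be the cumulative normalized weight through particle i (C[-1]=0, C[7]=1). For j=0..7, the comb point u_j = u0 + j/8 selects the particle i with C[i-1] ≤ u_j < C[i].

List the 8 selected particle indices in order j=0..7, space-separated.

C = [6/43, 10/43, 16/43, 21/43, 27/43, 34/43, 40/43, 1]
j=0: u_0=7/480 ∈ [0, 6/43) → index 0
j=1: u_1=67/480 ∈ [6/43, 10/43) → index 1
j=2: u_2=127/480 ∈ [10/43, 16/43) → index 2
j=3: u_3=187/480 ∈ [16/43, 21/43) → index 3
j=4: u_4=247/480 ∈ [21/43, 27/43) → index 4
j=5: u_5=307/480 ∈ [27/43, 34/43) → index 5
j=6: u_6=367/480 ∈ [27/43, 34/43) → index 5
j=7: u_7=427/480 ∈ [34/43, 40/43) → index 6

0 1 2 3 4 5 5 6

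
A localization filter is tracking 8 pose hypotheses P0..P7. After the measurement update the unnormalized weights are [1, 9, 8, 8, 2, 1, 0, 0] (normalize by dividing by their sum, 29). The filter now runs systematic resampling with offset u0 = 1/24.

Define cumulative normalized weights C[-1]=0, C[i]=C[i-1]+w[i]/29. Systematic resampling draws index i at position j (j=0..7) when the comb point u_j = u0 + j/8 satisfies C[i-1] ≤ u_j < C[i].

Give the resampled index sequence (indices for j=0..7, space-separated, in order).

1 1 1 2 2 3 3 4

C = [1/29, 10/29, 18/29, 26/29, 28/29, 1, 1, 1]
j=0: u_0=1/24 ∈ [1/29, 10/29) → index 1
j=1: u_1=1/6 ∈ [1/29, 10/29) → index 1
j=2: u_2=7/24 ∈ [1/29, 10/29) → index 1
j=3: u_3=5/12 ∈ [10/29, 18/29) → index 2
j=4: u_4=13/24 ∈ [10/29, 18/29) → index 2
j=5: u_5=2/3 ∈ [18/29, 26/29) → index 3
j=6: u_6=19/24 ∈ [18/29, 26/29) → index 3
j=7: u_7=11/12 ∈ [26/29, 28/29) → index 4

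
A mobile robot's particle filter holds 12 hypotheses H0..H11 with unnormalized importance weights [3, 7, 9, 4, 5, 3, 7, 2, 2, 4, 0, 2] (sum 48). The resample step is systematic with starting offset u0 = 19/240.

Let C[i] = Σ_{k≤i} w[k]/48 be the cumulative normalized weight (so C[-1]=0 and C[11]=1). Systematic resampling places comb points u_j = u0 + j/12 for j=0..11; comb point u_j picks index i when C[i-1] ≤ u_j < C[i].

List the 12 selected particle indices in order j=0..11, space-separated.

1 1 2 2 3 4 4 6 6 7 9 11

C = [1/16, 5/24, 19/48, 23/48, 7/12, 31/48, 19/24, 5/6, 7/8, 23/24, 23/24, 1]
j=0: u_0=19/240 ∈ [1/16, 5/24) → index 1
j=1: u_1=13/80 ∈ [1/16, 5/24) → index 1
j=2: u_2=59/240 ∈ [5/24, 19/48) → index 2
j=3: u_3=79/240 ∈ [5/24, 19/48) → index 2
j=4: u_4=33/80 ∈ [19/48, 23/48) → index 3
j=5: u_5=119/240 ∈ [23/48, 7/12) → index 4
j=6: u_6=139/240 ∈ [23/48, 7/12) → index 4
j=7: u_7=53/80 ∈ [31/48, 19/24) → index 6
j=8: u_8=179/240 ∈ [31/48, 19/24) → index 6
j=9: u_9=199/240 ∈ [19/24, 5/6) → index 7
j=10: u_10=73/80 ∈ [7/8, 23/24) → index 9
j=11: u_11=239/240 ∈ [23/24, 1) → index 11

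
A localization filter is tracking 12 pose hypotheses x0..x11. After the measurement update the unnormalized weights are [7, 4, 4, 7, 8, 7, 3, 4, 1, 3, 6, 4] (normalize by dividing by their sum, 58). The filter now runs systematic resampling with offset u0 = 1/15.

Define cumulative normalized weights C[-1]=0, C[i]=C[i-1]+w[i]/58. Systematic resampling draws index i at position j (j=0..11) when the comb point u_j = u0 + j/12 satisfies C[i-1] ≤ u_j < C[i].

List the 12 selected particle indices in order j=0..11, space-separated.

0 1 2 3 4 4 5 6 7 9 10 11

C = [7/58, 11/58, 15/58, 11/29, 15/29, 37/58, 20/29, 22/29, 45/58, 24/29, 27/29, 1]
j=0: u_0=1/15 ∈ [0, 7/58) → index 0
j=1: u_1=3/20 ∈ [7/58, 11/58) → index 1
j=2: u_2=7/30 ∈ [11/58, 15/58) → index 2
j=3: u_3=19/60 ∈ [15/58, 11/29) → index 3
j=4: u_4=2/5 ∈ [11/29, 15/29) → index 4
j=5: u_5=29/60 ∈ [11/29, 15/29) → index 4
j=6: u_6=17/30 ∈ [15/29, 37/58) → index 5
j=7: u_7=13/20 ∈ [37/58, 20/29) → index 6
j=8: u_8=11/15 ∈ [20/29, 22/29) → index 7
j=9: u_9=49/60 ∈ [45/58, 24/29) → index 9
j=10: u_10=9/10 ∈ [24/29, 27/29) → index 10
j=11: u_11=59/60 ∈ [27/29, 1) → index 11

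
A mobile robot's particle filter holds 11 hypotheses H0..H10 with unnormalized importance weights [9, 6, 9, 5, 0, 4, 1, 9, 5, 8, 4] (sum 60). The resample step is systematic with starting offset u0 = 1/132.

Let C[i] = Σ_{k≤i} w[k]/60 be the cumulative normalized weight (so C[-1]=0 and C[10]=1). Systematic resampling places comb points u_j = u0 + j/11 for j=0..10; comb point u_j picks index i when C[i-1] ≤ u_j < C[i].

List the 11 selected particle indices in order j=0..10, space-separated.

C = [3/20, 1/4, 2/5, 29/60, 29/60, 11/20, 17/30, 43/60, 4/5, 14/15, 1]
j=0: u_0=1/132 ∈ [0, 3/20) → index 0
j=1: u_1=13/132 ∈ [0, 3/20) → index 0
j=2: u_2=25/132 ∈ [3/20, 1/4) → index 1
j=3: u_3=37/132 ∈ [1/4, 2/5) → index 2
j=4: u_4=49/132 ∈ [1/4, 2/5) → index 2
j=5: u_5=61/132 ∈ [2/5, 29/60) → index 3
j=6: u_6=73/132 ∈ [11/20, 17/30) → index 6
j=7: u_7=85/132 ∈ [17/30, 43/60) → index 7
j=8: u_8=97/132 ∈ [43/60, 4/5) → index 8
j=9: u_9=109/132 ∈ [4/5, 14/15) → index 9
j=10: u_10=11/12 ∈ [4/5, 14/15) → index 9

0 0 1 2 2 3 6 7 8 9 9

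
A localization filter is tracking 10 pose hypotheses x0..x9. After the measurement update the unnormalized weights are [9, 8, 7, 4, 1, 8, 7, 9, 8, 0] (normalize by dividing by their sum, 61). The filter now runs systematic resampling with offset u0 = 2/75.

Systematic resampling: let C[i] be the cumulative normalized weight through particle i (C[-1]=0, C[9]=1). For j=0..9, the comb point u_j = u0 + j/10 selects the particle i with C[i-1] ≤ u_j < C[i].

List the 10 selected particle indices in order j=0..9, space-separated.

0 0 1 2 3 5 6 7 7 8

C = [9/61, 17/61, 24/61, 28/61, 29/61, 37/61, 44/61, 53/61, 1, 1]
j=0: u_0=2/75 ∈ [0, 9/61) → index 0
j=1: u_1=19/150 ∈ [0, 9/61) → index 0
j=2: u_2=17/75 ∈ [9/61, 17/61) → index 1
j=3: u_3=49/150 ∈ [17/61, 24/61) → index 2
j=4: u_4=32/75 ∈ [24/61, 28/61) → index 3
j=5: u_5=79/150 ∈ [29/61, 37/61) → index 5
j=6: u_6=47/75 ∈ [37/61, 44/61) → index 6
j=7: u_7=109/150 ∈ [44/61, 53/61) → index 7
j=8: u_8=62/75 ∈ [44/61, 53/61) → index 7
j=9: u_9=139/150 ∈ [53/61, 1) → index 8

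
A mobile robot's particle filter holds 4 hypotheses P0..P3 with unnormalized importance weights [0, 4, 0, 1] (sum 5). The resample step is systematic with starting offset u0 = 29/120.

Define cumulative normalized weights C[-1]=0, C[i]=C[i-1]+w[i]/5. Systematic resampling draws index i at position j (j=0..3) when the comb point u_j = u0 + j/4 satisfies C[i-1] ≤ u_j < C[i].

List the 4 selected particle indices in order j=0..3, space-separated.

C = [0, 4/5, 4/5, 1]
j=0: u_0=29/120 ∈ [0, 4/5) → index 1
j=1: u_1=59/120 ∈ [0, 4/5) → index 1
j=2: u_2=89/120 ∈ [0, 4/5) → index 1
j=3: u_3=119/120 ∈ [4/5, 1) → index 3

1 1 1 3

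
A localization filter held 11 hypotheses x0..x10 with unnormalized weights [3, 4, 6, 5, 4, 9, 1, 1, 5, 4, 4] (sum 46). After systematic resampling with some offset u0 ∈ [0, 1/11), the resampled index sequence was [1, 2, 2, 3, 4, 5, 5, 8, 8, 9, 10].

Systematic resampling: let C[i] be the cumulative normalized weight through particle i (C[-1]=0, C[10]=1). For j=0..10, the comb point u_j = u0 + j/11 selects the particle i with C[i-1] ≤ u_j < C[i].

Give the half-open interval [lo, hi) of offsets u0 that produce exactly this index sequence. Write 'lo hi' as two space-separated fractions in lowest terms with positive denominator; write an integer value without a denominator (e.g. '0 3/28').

41/506 1/11

C = [3/46, 7/46, 13/46, 9/23, 11/23, 31/46, 16/23, 33/46, 19/23, 21/23, 1]
j=0 picked index 1: u0 ∈ [3/46, 7/46)
j=1 picked index 2: u0 ∈ [31/506, 97/506)
j=2 picked index 2: u0 ∈ [-15/506, 51/506)
j=3 picked index 3: u0 ∈ [5/506, 30/253)
j=4 picked index 4: u0 ∈ [7/253, 29/253)
j=5 picked index 5: u0 ∈ [6/253, 111/506)
j=6 picked index 5: u0 ∈ [-17/253, 65/506)
j=7 picked index 8: u0 ∈ [41/506, 48/253)
j=8 picked index 8: u0 ∈ [-5/506, 25/253)
j=9 picked index 9: u0 ∈ [2/253, 24/253)
j=10 picked index 10: u0 ∈ [1/253, 1/11)
intersection: [41/506, 1/11)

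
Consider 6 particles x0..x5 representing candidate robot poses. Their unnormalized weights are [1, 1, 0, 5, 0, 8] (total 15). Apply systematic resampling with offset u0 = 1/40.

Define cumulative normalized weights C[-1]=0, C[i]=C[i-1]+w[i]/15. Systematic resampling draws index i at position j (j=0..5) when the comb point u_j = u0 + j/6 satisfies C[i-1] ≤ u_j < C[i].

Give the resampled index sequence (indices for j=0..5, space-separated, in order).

0 3 3 5 5 5

C = [1/15, 2/15, 2/15, 7/15, 7/15, 1]
j=0: u_0=1/40 ∈ [0, 1/15) → index 0
j=1: u_1=23/120 ∈ [2/15, 7/15) → index 3
j=2: u_2=43/120 ∈ [2/15, 7/15) → index 3
j=3: u_3=21/40 ∈ [7/15, 1) → index 5
j=4: u_4=83/120 ∈ [7/15, 1) → index 5
j=5: u_5=103/120 ∈ [7/15, 1) → index 5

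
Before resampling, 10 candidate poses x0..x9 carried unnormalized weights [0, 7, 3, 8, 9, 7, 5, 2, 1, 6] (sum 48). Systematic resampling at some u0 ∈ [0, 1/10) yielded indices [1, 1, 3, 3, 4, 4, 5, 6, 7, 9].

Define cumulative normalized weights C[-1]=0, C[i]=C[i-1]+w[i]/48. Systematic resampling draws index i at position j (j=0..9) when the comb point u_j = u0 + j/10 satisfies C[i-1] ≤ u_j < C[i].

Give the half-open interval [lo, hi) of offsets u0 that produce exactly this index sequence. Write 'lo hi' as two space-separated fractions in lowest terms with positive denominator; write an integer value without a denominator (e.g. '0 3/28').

C = [0, 7/48, 5/24, 3/8, 9/16, 17/24, 13/16, 41/48, 7/8, 1]
j=0 picked index 1: u0 ∈ [0, 7/48)
j=1 picked index 1: u0 ∈ [-1/10, 11/240)
j=2 picked index 3: u0 ∈ [1/120, 7/40)
j=3 picked index 3: u0 ∈ [-11/120, 3/40)
j=4 picked index 4: u0 ∈ [-1/40, 13/80)
j=5 picked index 4: u0 ∈ [-1/8, 1/16)
j=6 picked index 5: u0 ∈ [-3/80, 13/120)
j=7 picked index 6: u0 ∈ [1/120, 9/80)
j=8 picked index 7: u0 ∈ [1/80, 13/240)
j=9 picked index 9: u0 ∈ [-1/40, 1/10)
intersection: [1/80, 11/240)

1/80 11/240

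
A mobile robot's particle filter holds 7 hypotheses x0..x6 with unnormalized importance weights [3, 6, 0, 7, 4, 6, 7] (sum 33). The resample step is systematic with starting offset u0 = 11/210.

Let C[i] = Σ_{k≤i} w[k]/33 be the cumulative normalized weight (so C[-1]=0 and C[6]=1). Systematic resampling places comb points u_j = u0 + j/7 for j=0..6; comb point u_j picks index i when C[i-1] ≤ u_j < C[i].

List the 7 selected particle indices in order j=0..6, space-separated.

0 1 3 3 5 5 6

C = [1/11, 3/11, 3/11, 16/33, 20/33, 26/33, 1]
j=0: u_0=11/210 ∈ [0, 1/11) → index 0
j=1: u_1=41/210 ∈ [1/11, 3/11) → index 1
j=2: u_2=71/210 ∈ [3/11, 16/33) → index 3
j=3: u_3=101/210 ∈ [3/11, 16/33) → index 3
j=4: u_4=131/210 ∈ [20/33, 26/33) → index 5
j=5: u_5=23/30 ∈ [20/33, 26/33) → index 5
j=6: u_6=191/210 ∈ [26/33, 1) → index 6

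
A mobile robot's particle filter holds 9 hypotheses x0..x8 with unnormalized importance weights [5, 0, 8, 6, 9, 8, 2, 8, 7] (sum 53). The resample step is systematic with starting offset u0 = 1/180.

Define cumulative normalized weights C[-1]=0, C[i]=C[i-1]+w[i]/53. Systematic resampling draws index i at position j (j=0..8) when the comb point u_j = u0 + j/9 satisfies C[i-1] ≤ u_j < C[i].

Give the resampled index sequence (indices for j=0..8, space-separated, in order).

0 2 2 3 4 5 5 7 8

C = [5/53, 5/53, 13/53, 19/53, 28/53, 36/53, 38/53, 46/53, 1]
j=0: u_0=1/180 ∈ [0, 5/53) → index 0
j=1: u_1=7/60 ∈ [5/53, 13/53) → index 2
j=2: u_2=41/180 ∈ [5/53, 13/53) → index 2
j=3: u_3=61/180 ∈ [13/53, 19/53) → index 3
j=4: u_4=9/20 ∈ [19/53, 28/53) → index 4
j=5: u_5=101/180 ∈ [28/53, 36/53) → index 5
j=6: u_6=121/180 ∈ [28/53, 36/53) → index 5
j=7: u_7=47/60 ∈ [38/53, 46/53) → index 7
j=8: u_8=161/180 ∈ [46/53, 1) → index 8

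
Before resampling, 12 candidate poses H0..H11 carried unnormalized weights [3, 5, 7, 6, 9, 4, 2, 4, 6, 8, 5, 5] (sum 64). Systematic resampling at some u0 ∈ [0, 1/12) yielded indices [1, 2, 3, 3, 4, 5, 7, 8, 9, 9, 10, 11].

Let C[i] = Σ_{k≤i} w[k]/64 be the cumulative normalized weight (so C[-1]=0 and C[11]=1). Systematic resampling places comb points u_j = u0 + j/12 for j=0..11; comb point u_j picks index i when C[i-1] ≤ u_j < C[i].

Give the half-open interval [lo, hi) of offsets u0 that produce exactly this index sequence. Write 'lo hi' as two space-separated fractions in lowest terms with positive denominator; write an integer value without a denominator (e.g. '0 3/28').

C = [3/64, 1/8, 15/64, 21/64, 15/32, 17/32, 9/16, 5/8, 23/32, 27/32, 59/64, 1]
j=0 picked index 1: u0 ∈ [3/64, 1/8)
j=1 picked index 2: u0 ∈ [1/24, 29/192)
j=2 picked index 3: u0 ∈ [13/192, 31/192)
j=3 picked index 3: u0 ∈ [-1/64, 5/64)
j=4 picked index 4: u0 ∈ [-1/192, 13/96)
j=5 picked index 5: u0 ∈ [5/96, 11/96)
j=6 picked index 7: u0 ∈ [1/16, 1/8)
j=7 picked index 8: u0 ∈ [1/24, 13/96)
j=8 picked index 9: u0 ∈ [5/96, 17/96)
j=9 picked index 9: u0 ∈ [-1/32, 3/32)
j=10 picked index 10: u0 ∈ [1/96, 17/192)
j=11 picked index 11: u0 ∈ [1/192, 1/12)
intersection: [13/192, 5/64)

13/192 5/64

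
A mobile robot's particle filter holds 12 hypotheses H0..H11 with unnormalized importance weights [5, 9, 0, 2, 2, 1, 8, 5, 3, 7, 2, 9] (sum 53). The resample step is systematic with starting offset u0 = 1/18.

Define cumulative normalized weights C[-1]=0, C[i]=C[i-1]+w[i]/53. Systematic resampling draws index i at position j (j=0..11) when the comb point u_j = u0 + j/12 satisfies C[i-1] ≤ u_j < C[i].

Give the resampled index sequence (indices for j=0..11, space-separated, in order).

C = [5/53, 14/53, 14/53, 16/53, 18/53, 19/53, 27/53, 32/53, 35/53, 42/53, 44/53, 1]
j=0: u_0=1/18 ∈ [0, 5/53) → index 0
j=1: u_1=5/36 ∈ [5/53, 14/53) → index 1
j=2: u_2=2/9 ∈ [5/53, 14/53) → index 1
j=3: u_3=11/36 ∈ [16/53, 18/53) → index 4
j=4: u_4=7/18 ∈ [19/53, 27/53) → index 6
j=5: u_5=17/36 ∈ [19/53, 27/53) → index 6
j=6: u_6=5/9 ∈ [27/53, 32/53) → index 7
j=7: u_7=23/36 ∈ [32/53, 35/53) → index 8
j=8: u_8=13/18 ∈ [35/53, 42/53) → index 9
j=9: u_9=29/36 ∈ [42/53, 44/53) → index 10
j=10: u_10=8/9 ∈ [44/53, 1) → index 11
j=11: u_11=35/36 ∈ [44/53, 1) → index 11

0 1 1 4 6 6 7 8 9 10 11 11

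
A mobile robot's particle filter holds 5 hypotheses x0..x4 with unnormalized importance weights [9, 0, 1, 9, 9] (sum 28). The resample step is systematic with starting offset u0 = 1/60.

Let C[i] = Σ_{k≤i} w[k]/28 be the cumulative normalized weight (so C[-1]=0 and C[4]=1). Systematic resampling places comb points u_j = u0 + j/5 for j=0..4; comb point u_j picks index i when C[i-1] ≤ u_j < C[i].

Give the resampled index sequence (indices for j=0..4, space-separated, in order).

C = [9/28, 9/28, 5/14, 19/28, 1]
j=0: u_0=1/60 ∈ [0, 9/28) → index 0
j=1: u_1=13/60 ∈ [0, 9/28) → index 0
j=2: u_2=5/12 ∈ [5/14, 19/28) → index 3
j=3: u_3=37/60 ∈ [5/14, 19/28) → index 3
j=4: u_4=49/60 ∈ [19/28, 1) → index 4

0 0 3 3 4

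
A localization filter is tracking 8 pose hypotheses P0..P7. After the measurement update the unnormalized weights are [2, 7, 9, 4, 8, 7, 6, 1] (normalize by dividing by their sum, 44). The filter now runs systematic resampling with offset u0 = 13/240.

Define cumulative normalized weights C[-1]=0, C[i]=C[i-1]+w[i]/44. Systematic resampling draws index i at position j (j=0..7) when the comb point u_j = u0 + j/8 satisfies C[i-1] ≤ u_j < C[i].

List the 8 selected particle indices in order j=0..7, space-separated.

C = [1/22, 9/44, 9/22, 1/2, 15/22, 37/44, 43/44, 1]
j=0: u_0=13/240 ∈ [1/22, 9/44) → index 1
j=1: u_1=43/240 ∈ [1/22, 9/44) → index 1
j=2: u_2=73/240 ∈ [9/44, 9/22) → index 2
j=3: u_3=103/240 ∈ [9/22, 1/2) → index 3
j=4: u_4=133/240 ∈ [1/2, 15/22) → index 4
j=5: u_5=163/240 ∈ [1/2, 15/22) → index 4
j=6: u_6=193/240 ∈ [15/22, 37/44) → index 5
j=7: u_7=223/240 ∈ [37/44, 43/44) → index 6

1 1 2 3 4 4 5 6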